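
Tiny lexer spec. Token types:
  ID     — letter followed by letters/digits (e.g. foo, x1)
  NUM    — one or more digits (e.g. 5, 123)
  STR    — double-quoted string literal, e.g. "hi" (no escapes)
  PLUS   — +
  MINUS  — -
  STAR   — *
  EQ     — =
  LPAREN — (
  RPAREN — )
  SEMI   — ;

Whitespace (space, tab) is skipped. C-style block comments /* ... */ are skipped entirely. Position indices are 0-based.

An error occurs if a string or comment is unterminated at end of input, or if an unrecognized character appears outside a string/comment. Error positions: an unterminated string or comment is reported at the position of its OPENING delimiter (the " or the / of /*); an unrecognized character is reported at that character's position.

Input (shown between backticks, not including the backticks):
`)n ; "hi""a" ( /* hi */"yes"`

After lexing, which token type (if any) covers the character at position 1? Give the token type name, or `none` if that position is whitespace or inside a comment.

Answer: ID

Derivation:
pos=0: emit RPAREN ')'
pos=1: emit ID 'n' (now at pos=2)
pos=3: emit SEMI ';'
pos=5: enter STRING mode
pos=5: emit STR "hi" (now at pos=9)
pos=9: enter STRING mode
pos=9: emit STR "a" (now at pos=12)
pos=13: emit LPAREN '('
pos=15: enter COMMENT mode (saw '/*')
exit COMMENT mode (now at pos=23)
pos=23: enter STRING mode
pos=23: emit STR "yes" (now at pos=28)
DONE. 7 tokens: [RPAREN, ID, SEMI, STR, STR, LPAREN, STR]
Position 1: char is 'n' -> ID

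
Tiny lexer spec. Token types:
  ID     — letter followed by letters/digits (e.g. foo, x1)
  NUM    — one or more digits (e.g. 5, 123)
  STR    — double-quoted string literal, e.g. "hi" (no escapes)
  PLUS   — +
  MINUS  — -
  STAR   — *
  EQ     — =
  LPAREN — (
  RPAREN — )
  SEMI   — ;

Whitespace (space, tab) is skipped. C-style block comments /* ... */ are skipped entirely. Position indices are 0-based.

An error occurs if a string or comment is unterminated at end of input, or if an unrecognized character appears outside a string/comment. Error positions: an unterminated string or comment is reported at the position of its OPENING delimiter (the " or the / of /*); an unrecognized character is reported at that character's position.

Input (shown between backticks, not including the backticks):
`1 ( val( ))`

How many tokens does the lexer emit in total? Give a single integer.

Answer: 6

Derivation:
pos=0: emit NUM '1' (now at pos=1)
pos=2: emit LPAREN '('
pos=4: emit ID 'val' (now at pos=7)
pos=7: emit LPAREN '('
pos=9: emit RPAREN ')'
pos=10: emit RPAREN ')'
DONE. 6 tokens: [NUM, LPAREN, ID, LPAREN, RPAREN, RPAREN]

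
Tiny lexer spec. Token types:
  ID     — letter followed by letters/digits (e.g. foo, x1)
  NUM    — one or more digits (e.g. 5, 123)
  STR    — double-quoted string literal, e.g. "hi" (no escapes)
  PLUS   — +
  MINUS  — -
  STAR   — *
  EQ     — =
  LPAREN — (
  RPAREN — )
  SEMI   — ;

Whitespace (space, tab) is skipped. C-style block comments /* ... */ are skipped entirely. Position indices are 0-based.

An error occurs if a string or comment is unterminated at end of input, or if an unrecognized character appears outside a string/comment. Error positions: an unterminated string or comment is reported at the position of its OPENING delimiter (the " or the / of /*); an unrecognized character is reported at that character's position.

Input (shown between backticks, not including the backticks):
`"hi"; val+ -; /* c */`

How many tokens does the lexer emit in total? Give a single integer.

pos=0: enter STRING mode
pos=0: emit STR "hi" (now at pos=4)
pos=4: emit SEMI ';'
pos=6: emit ID 'val' (now at pos=9)
pos=9: emit PLUS '+'
pos=11: emit MINUS '-'
pos=12: emit SEMI ';'
pos=14: enter COMMENT mode (saw '/*')
exit COMMENT mode (now at pos=21)
DONE. 6 tokens: [STR, SEMI, ID, PLUS, MINUS, SEMI]

Answer: 6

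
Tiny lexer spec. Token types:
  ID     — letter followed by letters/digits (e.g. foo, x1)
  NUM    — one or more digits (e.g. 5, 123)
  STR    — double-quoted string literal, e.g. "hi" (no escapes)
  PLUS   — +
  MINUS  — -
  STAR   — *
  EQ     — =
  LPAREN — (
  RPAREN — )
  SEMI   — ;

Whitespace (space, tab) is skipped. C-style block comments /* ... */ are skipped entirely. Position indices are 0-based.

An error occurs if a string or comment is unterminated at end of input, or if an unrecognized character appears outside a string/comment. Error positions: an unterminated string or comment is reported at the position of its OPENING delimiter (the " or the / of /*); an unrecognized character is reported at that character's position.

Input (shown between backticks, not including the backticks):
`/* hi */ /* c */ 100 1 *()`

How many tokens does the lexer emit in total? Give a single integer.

Answer: 5

Derivation:
pos=0: enter COMMENT mode (saw '/*')
exit COMMENT mode (now at pos=8)
pos=9: enter COMMENT mode (saw '/*')
exit COMMENT mode (now at pos=16)
pos=17: emit NUM '100' (now at pos=20)
pos=21: emit NUM '1' (now at pos=22)
pos=23: emit STAR '*'
pos=24: emit LPAREN '('
pos=25: emit RPAREN ')'
DONE. 5 tokens: [NUM, NUM, STAR, LPAREN, RPAREN]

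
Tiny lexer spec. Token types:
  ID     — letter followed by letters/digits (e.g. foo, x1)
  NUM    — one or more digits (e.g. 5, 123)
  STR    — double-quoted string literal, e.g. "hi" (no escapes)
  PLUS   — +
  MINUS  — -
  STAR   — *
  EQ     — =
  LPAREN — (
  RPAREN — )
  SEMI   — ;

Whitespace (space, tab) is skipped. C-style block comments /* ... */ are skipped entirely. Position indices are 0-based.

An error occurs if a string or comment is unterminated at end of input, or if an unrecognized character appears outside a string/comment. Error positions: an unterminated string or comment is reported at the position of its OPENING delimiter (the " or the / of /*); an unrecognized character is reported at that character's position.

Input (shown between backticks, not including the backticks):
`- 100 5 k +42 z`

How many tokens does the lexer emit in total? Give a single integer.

Answer: 7

Derivation:
pos=0: emit MINUS '-'
pos=2: emit NUM '100' (now at pos=5)
pos=6: emit NUM '5' (now at pos=7)
pos=8: emit ID 'k' (now at pos=9)
pos=10: emit PLUS '+'
pos=11: emit NUM '42' (now at pos=13)
pos=14: emit ID 'z' (now at pos=15)
DONE. 7 tokens: [MINUS, NUM, NUM, ID, PLUS, NUM, ID]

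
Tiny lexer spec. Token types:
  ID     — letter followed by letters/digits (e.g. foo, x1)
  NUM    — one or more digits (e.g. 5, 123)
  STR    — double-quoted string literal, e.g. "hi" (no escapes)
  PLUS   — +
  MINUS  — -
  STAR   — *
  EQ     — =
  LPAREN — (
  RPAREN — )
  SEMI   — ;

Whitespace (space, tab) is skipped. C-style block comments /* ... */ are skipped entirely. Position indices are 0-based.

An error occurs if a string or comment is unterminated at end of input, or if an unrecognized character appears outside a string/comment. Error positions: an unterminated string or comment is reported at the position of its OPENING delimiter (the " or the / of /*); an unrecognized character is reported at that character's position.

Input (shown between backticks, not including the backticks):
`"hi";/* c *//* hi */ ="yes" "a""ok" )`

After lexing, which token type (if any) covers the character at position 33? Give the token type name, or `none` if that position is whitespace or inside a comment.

Answer: STR

Derivation:
pos=0: enter STRING mode
pos=0: emit STR "hi" (now at pos=4)
pos=4: emit SEMI ';'
pos=5: enter COMMENT mode (saw '/*')
exit COMMENT mode (now at pos=12)
pos=12: enter COMMENT mode (saw '/*')
exit COMMENT mode (now at pos=20)
pos=21: emit EQ '='
pos=22: enter STRING mode
pos=22: emit STR "yes" (now at pos=27)
pos=28: enter STRING mode
pos=28: emit STR "a" (now at pos=31)
pos=31: enter STRING mode
pos=31: emit STR "ok" (now at pos=35)
pos=36: emit RPAREN ')'
DONE. 7 tokens: [STR, SEMI, EQ, STR, STR, STR, RPAREN]
Position 33: char is 'k' -> STR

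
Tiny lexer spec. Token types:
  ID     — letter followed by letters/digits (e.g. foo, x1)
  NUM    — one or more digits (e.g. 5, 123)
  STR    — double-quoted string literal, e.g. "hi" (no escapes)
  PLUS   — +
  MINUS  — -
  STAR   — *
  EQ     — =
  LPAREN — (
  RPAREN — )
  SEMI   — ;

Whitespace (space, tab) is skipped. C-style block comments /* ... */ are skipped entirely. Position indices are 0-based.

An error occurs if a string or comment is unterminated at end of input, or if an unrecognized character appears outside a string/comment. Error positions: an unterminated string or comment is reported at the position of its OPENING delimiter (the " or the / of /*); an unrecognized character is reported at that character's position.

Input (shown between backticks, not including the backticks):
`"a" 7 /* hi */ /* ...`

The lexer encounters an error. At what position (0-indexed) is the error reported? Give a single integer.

pos=0: enter STRING mode
pos=0: emit STR "a" (now at pos=3)
pos=4: emit NUM '7' (now at pos=5)
pos=6: enter COMMENT mode (saw '/*')
exit COMMENT mode (now at pos=14)
pos=15: enter COMMENT mode (saw '/*')
pos=15: ERROR — unterminated comment (reached EOF)

Answer: 15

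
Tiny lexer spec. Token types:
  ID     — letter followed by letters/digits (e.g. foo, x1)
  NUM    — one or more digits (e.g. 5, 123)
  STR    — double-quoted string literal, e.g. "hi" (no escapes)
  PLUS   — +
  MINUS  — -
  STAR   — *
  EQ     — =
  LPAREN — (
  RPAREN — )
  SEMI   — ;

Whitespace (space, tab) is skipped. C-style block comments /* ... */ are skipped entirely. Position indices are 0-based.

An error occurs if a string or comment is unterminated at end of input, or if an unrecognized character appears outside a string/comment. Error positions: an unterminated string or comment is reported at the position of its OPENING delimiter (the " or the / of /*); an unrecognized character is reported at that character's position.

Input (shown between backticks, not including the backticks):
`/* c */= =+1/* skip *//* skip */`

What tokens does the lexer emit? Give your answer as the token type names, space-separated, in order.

Answer: EQ EQ PLUS NUM

Derivation:
pos=0: enter COMMENT mode (saw '/*')
exit COMMENT mode (now at pos=7)
pos=7: emit EQ '='
pos=9: emit EQ '='
pos=10: emit PLUS '+'
pos=11: emit NUM '1' (now at pos=12)
pos=12: enter COMMENT mode (saw '/*')
exit COMMENT mode (now at pos=22)
pos=22: enter COMMENT mode (saw '/*')
exit COMMENT mode (now at pos=32)
DONE. 4 tokens: [EQ, EQ, PLUS, NUM]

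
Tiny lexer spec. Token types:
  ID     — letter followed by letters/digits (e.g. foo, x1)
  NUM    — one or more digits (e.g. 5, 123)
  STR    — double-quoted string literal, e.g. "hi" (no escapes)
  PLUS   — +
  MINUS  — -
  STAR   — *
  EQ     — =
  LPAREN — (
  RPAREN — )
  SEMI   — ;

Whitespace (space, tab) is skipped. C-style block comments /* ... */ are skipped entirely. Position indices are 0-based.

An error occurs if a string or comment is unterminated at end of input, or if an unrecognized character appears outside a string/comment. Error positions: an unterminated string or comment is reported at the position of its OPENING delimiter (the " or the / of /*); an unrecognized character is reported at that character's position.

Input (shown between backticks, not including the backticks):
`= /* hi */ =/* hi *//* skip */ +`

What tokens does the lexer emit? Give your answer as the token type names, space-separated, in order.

pos=0: emit EQ '='
pos=2: enter COMMENT mode (saw '/*')
exit COMMENT mode (now at pos=10)
pos=11: emit EQ '='
pos=12: enter COMMENT mode (saw '/*')
exit COMMENT mode (now at pos=20)
pos=20: enter COMMENT mode (saw '/*')
exit COMMENT mode (now at pos=30)
pos=31: emit PLUS '+'
DONE. 3 tokens: [EQ, EQ, PLUS]

Answer: EQ EQ PLUS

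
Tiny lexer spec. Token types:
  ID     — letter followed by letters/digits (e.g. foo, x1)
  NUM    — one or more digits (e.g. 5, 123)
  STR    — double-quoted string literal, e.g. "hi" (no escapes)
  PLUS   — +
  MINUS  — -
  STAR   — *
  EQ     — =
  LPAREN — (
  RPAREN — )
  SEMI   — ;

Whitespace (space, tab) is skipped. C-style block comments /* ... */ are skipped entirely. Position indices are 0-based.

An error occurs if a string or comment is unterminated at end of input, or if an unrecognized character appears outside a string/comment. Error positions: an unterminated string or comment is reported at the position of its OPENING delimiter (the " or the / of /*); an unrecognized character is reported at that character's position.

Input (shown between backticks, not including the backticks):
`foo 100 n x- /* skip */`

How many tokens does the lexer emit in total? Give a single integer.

pos=0: emit ID 'foo' (now at pos=3)
pos=4: emit NUM '100' (now at pos=7)
pos=8: emit ID 'n' (now at pos=9)
pos=10: emit ID 'x' (now at pos=11)
pos=11: emit MINUS '-'
pos=13: enter COMMENT mode (saw '/*')
exit COMMENT mode (now at pos=23)
DONE. 5 tokens: [ID, NUM, ID, ID, MINUS]

Answer: 5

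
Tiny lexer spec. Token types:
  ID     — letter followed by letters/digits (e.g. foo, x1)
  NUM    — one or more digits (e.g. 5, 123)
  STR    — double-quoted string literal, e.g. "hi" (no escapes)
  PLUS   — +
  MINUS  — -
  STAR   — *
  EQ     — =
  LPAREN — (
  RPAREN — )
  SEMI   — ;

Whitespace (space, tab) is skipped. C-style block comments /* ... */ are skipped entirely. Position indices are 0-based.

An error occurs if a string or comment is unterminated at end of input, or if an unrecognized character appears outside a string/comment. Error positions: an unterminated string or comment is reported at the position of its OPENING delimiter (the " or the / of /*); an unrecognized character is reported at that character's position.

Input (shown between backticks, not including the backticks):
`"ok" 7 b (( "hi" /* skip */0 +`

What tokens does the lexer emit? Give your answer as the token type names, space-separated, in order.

Answer: STR NUM ID LPAREN LPAREN STR NUM PLUS

Derivation:
pos=0: enter STRING mode
pos=0: emit STR "ok" (now at pos=4)
pos=5: emit NUM '7' (now at pos=6)
pos=7: emit ID 'b' (now at pos=8)
pos=9: emit LPAREN '('
pos=10: emit LPAREN '('
pos=12: enter STRING mode
pos=12: emit STR "hi" (now at pos=16)
pos=17: enter COMMENT mode (saw '/*')
exit COMMENT mode (now at pos=27)
pos=27: emit NUM '0' (now at pos=28)
pos=29: emit PLUS '+'
DONE. 8 tokens: [STR, NUM, ID, LPAREN, LPAREN, STR, NUM, PLUS]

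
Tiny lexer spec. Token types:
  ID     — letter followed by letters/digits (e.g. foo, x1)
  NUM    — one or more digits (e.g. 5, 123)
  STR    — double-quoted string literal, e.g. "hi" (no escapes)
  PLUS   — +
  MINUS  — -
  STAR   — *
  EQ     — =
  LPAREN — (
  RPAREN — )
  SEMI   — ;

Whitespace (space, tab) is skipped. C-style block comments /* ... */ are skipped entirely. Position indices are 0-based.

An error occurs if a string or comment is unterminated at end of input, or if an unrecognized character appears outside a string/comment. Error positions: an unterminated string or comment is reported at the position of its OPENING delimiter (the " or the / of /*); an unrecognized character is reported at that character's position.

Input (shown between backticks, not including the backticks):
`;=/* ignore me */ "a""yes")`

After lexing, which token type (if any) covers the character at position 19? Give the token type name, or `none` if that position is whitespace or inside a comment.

Answer: STR

Derivation:
pos=0: emit SEMI ';'
pos=1: emit EQ '='
pos=2: enter COMMENT mode (saw '/*')
exit COMMENT mode (now at pos=17)
pos=18: enter STRING mode
pos=18: emit STR "a" (now at pos=21)
pos=21: enter STRING mode
pos=21: emit STR "yes" (now at pos=26)
pos=26: emit RPAREN ')'
DONE. 5 tokens: [SEMI, EQ, STR, STR, RPAREN]
Position 19: char is 'a' -> STR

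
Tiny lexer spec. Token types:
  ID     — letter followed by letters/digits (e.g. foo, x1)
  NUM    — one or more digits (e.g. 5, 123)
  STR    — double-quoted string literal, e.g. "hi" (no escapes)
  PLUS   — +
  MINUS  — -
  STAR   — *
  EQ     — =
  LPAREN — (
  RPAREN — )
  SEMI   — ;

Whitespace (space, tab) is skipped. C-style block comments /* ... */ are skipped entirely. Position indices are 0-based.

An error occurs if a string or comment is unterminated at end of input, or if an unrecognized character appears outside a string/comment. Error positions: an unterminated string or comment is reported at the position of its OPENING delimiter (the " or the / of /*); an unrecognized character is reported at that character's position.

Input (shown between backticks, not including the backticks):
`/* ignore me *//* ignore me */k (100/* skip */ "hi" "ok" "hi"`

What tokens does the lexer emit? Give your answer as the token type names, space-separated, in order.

Answer: ID LPAREN NUM STR STR STR

Derivation:
pos=0: enter COMMENT mode (saw '/*')
exit COMMENT mode (now at pos=15)
pos=15: enter COMMENT mode (saw '/*')
exit COMMENT mode (now at pos=30)
pos=30: emit ID 'k' (now at pos=31)
pos=32: emit LPAREN '('
pos=33: emit NUM '100' (now at pos=36)
pos=36: enter COMMENT mode (saw '/*')
exit COMMENT mode (now at pos=46)
pos=47: enter STRING mode
pos=47: emit STR "hi" (now at pos=51)
pos=52: enter STRING mode
pos=52: emit STR "ok" (now at pos=56)
pos=57: enter STRING mode
pos=57: emit STR "hi" (now at pos=61)
DONE. 6 tokens: [ID, LPAREN, NUM, STR, STR, STR]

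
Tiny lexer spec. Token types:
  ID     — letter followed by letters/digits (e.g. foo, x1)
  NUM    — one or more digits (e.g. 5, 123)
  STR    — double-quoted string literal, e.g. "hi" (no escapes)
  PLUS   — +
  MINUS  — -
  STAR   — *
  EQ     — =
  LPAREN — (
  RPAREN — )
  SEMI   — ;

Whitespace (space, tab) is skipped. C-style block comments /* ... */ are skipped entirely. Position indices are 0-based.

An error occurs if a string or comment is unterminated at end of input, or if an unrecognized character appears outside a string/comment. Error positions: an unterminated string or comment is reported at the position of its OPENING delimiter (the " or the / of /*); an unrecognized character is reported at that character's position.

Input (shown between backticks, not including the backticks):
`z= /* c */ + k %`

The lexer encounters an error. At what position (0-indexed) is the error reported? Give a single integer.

pos=0: emit ID 'z' (now at pos=1)
pos=1: emit EQ '='
pos=3: enter COMMENT mode (saw '/*')
exit COMMENT mode (now at pos=10)
pos=11: emit PLUS '+'
pos=13: emit ID 'k' (now at pos=14)
pos=15: ERROR — unrecognized char '%'

Answer: 15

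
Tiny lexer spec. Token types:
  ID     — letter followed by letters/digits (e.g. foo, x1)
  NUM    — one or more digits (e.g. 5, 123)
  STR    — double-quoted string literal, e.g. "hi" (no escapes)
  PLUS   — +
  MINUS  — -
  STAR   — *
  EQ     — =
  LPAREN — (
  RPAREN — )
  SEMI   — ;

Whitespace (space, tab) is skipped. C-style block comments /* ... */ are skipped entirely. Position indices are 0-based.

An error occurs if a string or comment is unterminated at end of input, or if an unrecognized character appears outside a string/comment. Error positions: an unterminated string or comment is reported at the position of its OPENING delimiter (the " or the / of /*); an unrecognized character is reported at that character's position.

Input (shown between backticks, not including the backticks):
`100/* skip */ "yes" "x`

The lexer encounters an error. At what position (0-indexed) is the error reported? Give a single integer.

pos=0: emit NUM '100' (now at pos=3)
pos=3: enter COMMENT mode (saw '/*')
exit COMMENT mode (now at pos=13)
pos=14: enter STRING mode
pos=14: emit STR "yes" (now at pos=19)
pos=20: enter STRING mode
pos=20: ERROR — unterminated string

Answer: 20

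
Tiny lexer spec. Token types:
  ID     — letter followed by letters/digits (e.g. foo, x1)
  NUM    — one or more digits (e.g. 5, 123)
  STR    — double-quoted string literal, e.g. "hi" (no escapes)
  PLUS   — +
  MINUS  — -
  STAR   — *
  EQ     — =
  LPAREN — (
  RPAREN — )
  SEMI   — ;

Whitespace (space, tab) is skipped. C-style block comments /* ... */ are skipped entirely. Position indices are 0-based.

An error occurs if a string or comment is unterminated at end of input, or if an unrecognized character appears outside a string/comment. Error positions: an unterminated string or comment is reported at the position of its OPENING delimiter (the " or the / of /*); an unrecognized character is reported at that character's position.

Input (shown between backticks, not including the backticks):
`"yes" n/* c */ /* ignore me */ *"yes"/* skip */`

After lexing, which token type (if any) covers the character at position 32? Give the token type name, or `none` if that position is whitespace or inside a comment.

Answer: STR

Derivation:
pos=0: enter STRING mode
pos=0: emit STR "yes" (now at pos=5)
pos=6: emit ID 'n' (now at pos=7)
pos=7: enter COMMENT mode (saw '/*')
exit COMMENT mode (now at pos=14)
pos=15: enter COMMENT mode (saw '/*')
exit COMMENT mode (now at pos=30)
pos=31: emit STAR '*'
pos=32: enter STRING mode
pos=32: emit STR "yes" (now at pos=37)
pos=37: enter COMMENT mode (saw '/*')
exit COMMENT mode (now at pos=47)
DONE. 4 tokens: [STR, ID, STAR, STR]
Position 32: char is '"' -> STR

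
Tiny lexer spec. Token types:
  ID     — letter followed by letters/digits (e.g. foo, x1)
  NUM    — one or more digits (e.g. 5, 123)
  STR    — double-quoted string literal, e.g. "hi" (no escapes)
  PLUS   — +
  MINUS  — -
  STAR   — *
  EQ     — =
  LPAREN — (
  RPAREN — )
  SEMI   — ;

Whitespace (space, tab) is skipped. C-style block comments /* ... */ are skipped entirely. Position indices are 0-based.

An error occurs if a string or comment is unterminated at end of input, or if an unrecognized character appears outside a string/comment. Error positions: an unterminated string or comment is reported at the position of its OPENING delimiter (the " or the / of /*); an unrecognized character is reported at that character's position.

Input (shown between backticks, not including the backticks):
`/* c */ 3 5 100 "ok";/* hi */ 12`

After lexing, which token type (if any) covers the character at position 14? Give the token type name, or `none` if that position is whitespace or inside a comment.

Answer: NUM

Derivation:
pos=0: enter COMMENT mode (saw '/*')
exit COMMENT mode (now at pos=7)
pos=8: emit NUM '3' (now at pos=9)
pos=10: emit NUM '5' (now at pos=11)
pos=12: emit NUM '100' (now at pos=15)
pos=16: enter STRING mode
pos=16: emit STR "ok" (now at pos=20)
pos=20: emit SEMI ';'
pos=21: enter COMMENT mode (saw '/*')
exit COMMENT mode (now at pos=29)
pos=30: emit NUM '12' (now at pos=32)
DONE. 6 tokens: [NUM, NUM, NUM, STR, SEMI, NUM]
Position 14: char is '0' -> NUM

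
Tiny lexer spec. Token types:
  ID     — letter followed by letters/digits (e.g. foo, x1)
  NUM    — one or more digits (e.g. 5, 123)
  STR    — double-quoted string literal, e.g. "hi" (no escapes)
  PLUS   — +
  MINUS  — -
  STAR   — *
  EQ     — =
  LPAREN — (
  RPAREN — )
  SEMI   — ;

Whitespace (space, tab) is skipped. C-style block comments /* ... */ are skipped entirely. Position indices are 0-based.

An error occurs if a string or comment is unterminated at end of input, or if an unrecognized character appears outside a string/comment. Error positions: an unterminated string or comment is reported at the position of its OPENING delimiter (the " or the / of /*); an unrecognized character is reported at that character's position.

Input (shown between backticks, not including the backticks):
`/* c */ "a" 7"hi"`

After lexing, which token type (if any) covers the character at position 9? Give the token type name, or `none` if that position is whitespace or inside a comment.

Answer: STR

Derivation:
pos=0: enter COMMENT mode (saw '/*')
exit COMMENT mode (now at pos=7)
pos=8: enter STRING mode
pos=8: emit STR "a" (now at pos=11)
pos=12: emit NUM '7' (now at pos=13)
pos=13: enter STRING mode
pos=13: emit STR "hi" (now at pos=17)
DONE. 3 tokens: [STR, NUM, STR]
Position 9: char is 'a' -> STR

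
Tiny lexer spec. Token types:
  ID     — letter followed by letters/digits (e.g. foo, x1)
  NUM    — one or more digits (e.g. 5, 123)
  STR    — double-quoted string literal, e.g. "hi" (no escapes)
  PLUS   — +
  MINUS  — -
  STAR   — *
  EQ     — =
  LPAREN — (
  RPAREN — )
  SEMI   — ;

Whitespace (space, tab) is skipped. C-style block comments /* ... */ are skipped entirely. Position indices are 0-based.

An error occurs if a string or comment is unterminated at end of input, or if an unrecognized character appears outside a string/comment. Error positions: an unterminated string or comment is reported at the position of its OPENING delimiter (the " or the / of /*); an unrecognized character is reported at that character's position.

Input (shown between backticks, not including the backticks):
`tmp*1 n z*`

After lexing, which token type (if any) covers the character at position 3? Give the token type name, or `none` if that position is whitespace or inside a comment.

Answer: STAR

Derivation:
pos=0: emit ID 'tmp' (now at pos=3)
pos=3: emit STAR '*'
pos=4: emit NUM '1' (now at pos=5)
pos=6: emit ID 'n' (now at pos=7)
pos=8: emit ID 'z' (now at pos=9)
pos=9: emit STAR '*'
DONE. 6 tokens: [ID, STAR, NUM, ID, ID, STAR]
Position 3: char is '*' -> STAR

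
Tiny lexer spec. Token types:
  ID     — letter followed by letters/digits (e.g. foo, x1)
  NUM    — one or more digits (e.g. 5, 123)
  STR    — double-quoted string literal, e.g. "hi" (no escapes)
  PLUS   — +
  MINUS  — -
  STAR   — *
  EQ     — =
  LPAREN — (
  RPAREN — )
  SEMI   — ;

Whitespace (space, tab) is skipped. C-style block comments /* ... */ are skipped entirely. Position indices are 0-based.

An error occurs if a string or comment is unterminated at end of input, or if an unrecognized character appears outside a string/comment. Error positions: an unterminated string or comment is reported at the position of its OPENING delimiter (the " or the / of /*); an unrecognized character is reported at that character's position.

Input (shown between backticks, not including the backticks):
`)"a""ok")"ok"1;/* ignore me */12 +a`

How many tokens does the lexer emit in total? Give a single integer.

Answer: 10

Derivation:
pos=0: emit RPAREN ')'
pos=1: enter STRING mode
pos=1: emit STR "a" (now at pos=4)
pos=4: enter STRING mode
pos=4: emit STR "ok" (now at pos=8)
pos=8: emit RPAREN ')'
pos=9: enter STRING mode
pos=9: emit STR "ok" (now at pos=13)
pos=13: emit NUM '1' (now at pos=14)
pos=14: emit SEMI ';'
pos=15: enter COMMENT mode (saw '/*')
exit COMMENT mode (now at pos=30)
pos=30: emit NUM '12' (now at pos=32)
pos=33: emit PLUS '+'
pos=34: emit ID 'a' (now at pos=35)
DONE. 10 tokens: [RPAREN, STR, STR, RPAREN, STR, NUM, SEMI, NUM, PLUS, ID]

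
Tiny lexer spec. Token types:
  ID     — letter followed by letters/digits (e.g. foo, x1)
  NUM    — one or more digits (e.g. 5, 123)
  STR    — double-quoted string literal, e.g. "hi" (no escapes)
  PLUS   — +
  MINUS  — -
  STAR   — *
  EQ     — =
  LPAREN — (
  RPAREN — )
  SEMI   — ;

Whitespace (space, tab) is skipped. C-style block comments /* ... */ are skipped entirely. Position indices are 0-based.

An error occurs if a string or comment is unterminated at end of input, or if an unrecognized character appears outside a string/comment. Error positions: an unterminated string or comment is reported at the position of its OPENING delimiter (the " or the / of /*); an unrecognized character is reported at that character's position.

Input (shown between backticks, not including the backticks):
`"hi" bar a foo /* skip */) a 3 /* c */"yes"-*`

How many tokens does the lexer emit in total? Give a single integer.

Answer: 10

Derivation:
pos=0: enter STRING mode
pos=0: emit STR "hi" (now at pos=4)
pos=5: emit ID 'bar' (now at pos=8)
pos=9: emit ID 'a' (now at pos=10)
pos=11: emit ID 'foo' (now at pos=14)
pos=15: enter COMMENT mode (saw '/*')
exit COMMENT mode (now at pos=25)
pos=25: emit RPAREN ')'
pos=27: emit ID 'a' (now at pos=28)
pos=29: emit NUM '3' (now at pos=30)
pos=31: enter COMMENT mode (saw '/*')
exit COMMENT mode (now at pos=38)
pos=38: enter STRING mode
pos=38: emit STR "yes" (now at pos=43)
pos=43: emit MINUS '-'
pos=44: emit STAR '*'
DONE. 10 tokens: [STR, ID, ID, ID, RPAREN, ID, NUM, STR, MINUS, STAR]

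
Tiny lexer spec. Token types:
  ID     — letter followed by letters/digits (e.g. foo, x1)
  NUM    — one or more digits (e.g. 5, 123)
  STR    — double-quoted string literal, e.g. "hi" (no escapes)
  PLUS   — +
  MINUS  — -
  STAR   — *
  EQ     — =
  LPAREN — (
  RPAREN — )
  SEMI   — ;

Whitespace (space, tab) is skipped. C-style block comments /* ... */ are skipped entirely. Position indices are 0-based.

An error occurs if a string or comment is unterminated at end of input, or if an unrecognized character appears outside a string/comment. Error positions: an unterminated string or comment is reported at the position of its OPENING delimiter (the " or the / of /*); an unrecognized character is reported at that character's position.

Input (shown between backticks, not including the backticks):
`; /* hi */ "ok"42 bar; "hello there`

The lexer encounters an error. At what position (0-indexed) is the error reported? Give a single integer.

pos=0: emit SEMI ';'
pos=2: enter COMMENT mode (saw '/*')
exit COMMENT mode (now at pos=10)
pos=11: enter STRING mode
pos=11: emit STR "ok" (now at pos=15)
pos=15: emit NUM '42' (now at pos=17)
pos=18: emit ID 'bar' (now at pos=21)
pos=21: emit SEMI ';'
pos=23: enter STRING mode
pos=23: ERROR — unterminated string

Answer: 23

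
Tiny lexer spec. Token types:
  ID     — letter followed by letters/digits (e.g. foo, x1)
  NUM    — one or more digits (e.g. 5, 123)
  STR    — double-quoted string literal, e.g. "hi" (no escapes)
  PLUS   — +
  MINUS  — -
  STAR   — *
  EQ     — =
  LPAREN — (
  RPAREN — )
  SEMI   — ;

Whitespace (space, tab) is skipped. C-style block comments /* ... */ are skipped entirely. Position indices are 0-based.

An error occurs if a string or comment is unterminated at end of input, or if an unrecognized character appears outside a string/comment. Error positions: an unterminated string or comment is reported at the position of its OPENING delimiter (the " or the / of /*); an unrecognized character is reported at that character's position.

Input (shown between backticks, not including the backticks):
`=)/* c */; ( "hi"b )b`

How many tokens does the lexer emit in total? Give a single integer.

pos=0: emit EQ '='
pos=1: emit RPAREN ')'
pos=2: enter COMMENT mode (saw '/*')
exit COMMENT mode (now at pos=9)
pos=9: emit SEMI ';'
pos=11: emit LPAREN '('
pos=13: enter STRING mode
pos=13: emit STR "hi" (now at pos=17)
pos=17: emit ID 'b' (now at pos=18)
pos=19: emit RPAREN ')'
pos=20: emit ID 'b' (now at pos=21)
DONE. 8 tokens: [EQ, RPAREN, SEMI, LPAREN, STR, ID, RPAREN, ID]

Answer: 8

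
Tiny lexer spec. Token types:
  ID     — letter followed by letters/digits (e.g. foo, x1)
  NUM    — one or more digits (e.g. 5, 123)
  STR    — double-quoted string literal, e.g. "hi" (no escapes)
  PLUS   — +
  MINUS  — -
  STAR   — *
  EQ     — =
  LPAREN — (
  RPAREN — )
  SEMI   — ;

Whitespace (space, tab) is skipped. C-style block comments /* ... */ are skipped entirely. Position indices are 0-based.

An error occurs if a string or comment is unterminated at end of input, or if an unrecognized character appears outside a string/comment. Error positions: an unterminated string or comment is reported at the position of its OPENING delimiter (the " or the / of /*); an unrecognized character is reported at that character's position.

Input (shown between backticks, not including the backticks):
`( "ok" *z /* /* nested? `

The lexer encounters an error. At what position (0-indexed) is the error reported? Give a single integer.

Answer: 10

Derivation:
pos=0: emit LPAREN '('
pos=2: enter STRING mode
pos=2: emit STR "ok" (now at pos=6)
pos=7: emit STAR '*'
pos=8: emit ID 'z' (now at pos=9)
pos=10: enter COMMENT mode (saw '/*')
pos=10: ERROR — unterminated comment (reached EOF)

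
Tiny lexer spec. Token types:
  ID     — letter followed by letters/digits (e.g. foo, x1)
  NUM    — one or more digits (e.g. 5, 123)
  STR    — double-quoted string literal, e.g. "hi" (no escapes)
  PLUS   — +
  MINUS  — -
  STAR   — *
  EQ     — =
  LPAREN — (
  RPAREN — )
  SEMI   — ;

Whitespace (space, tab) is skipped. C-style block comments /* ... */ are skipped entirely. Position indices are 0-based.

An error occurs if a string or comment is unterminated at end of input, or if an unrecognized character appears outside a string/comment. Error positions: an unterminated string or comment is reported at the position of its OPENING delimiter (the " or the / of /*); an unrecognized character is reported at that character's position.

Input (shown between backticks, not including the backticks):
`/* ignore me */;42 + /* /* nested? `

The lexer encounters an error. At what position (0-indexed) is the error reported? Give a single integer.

Answer: 21

Derivation:
pos=0: enter COMMENT mode (saw '/*')
exit COMMENT mode (now at pos=15)
pos=15: emit SEMI ';'
pos=16: emit NUM '42' (now at pos=18)
pos=19: emit PLUS '+'
pos=21: enter COMMENT mode (saw '/*')
pos=21: ERROR — unterminated comment (reached EOF)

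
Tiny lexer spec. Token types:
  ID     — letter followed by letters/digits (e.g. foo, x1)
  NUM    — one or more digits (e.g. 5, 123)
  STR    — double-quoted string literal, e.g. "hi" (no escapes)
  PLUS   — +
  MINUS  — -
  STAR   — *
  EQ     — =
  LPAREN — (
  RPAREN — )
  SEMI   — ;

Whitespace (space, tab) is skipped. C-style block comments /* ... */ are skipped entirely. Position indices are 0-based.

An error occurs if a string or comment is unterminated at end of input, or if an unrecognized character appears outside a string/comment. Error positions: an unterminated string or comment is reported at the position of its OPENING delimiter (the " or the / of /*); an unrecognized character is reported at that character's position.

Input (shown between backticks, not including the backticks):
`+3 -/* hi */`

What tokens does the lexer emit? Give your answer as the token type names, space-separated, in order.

Answer: PLUS NUM MINUS

Derivation:
pos=0: emit PLUS '+'
pos=1: emit NUM '3' (now at pos=2)
pos=3: emit MINUS '-'
pos=4: enter COMMENT mode (saw '/*')
exit COMMENT mode (now at pos=12)
DONE. 3 tokens: [PLUS, NUM, MINUS]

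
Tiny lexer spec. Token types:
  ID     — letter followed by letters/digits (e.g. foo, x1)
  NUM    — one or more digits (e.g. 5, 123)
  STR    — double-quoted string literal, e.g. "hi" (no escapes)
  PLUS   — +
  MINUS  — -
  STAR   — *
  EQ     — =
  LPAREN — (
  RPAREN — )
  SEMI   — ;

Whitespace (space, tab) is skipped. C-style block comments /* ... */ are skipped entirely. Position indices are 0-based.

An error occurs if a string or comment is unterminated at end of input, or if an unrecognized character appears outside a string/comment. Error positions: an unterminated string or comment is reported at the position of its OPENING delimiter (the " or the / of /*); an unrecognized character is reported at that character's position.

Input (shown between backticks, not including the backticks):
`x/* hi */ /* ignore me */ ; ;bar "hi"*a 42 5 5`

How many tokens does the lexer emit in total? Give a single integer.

Answer: 10

Derivation:
pos=0: emit ID 'x' (now at pos=1)
pos=1: enter COMMENT mode (saw '/*')
exit COMMENT mode (now at pos=9)
pos=10: enter COMMENT mode (saw '/*')
exit COMMENT mode (now at pos=25)
pos=26: emit SEMI ';'
pos=28: emit SEMI ';'
pos=29: emit ID 'bar' (now at pos=32)
pos=33: enter STRING mode
pos=33: emit STR "hi" (now at pos=37)
pos=37: emit STAR '*'
pos=38: emit ID 'a' (now at pos=39)
pos=40: emit NUM '42' (now at pos=42)
pos=43: emit NUM '5' (now at pos=44)
pos=45: emit NUM '5' (now at pos=46)
DONE. 10 tokens: [ID, SEMI, SEMI, ID, STR, STAR, ID, NUM, NUM, NUM]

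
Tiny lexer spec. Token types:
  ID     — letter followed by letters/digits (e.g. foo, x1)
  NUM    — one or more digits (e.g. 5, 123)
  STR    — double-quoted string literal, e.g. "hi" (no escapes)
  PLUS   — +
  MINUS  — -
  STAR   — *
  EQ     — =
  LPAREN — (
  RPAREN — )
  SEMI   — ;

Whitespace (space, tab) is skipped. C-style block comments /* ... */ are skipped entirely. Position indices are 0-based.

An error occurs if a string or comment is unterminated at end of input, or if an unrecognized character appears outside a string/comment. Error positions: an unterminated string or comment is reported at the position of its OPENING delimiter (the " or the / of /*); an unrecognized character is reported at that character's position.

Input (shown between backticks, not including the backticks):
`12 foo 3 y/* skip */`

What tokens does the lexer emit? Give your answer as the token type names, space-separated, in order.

Answer: NUM ID NUM ID

Derivation:
pos=0: emit NUM '12' (now at pos=2)
pos=3: emit ID 'foo' (now at pos=6)
pos=7: emit NUM '3' (now at pos=8)
pos=9: emit ID 'y' (now at pos=10)
pos=10: enter COMMENT mode (saw '/*')
exit COMMENT mode (now at pos=20)
DONE. 4 tokens: [NUM, ID, NUM, ID]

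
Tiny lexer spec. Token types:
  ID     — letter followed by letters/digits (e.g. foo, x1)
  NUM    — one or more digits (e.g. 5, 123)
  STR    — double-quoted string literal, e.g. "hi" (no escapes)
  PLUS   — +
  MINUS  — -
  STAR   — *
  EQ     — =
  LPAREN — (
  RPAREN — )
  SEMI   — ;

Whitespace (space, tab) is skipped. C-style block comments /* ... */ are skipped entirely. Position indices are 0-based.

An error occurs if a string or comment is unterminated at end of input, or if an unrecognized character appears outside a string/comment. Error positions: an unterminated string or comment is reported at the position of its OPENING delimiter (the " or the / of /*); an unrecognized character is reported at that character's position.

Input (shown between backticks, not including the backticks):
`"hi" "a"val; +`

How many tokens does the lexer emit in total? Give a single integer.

Answer: 5

Derivation:
pos=0: enter STRING mode
pos=0: emit STR "hi" (now at pos=4)
pos=5: enter STRING mode
pos=5: emit STR "a" (now at pos=8)
pos=8: emit ID 'val' (now at pos=11)
pos=11: emit SEMI ';'
pos=13: emit PLUS '+'
DONE. 5 tokens: [STR, STR, ID, SEMI, PLUS]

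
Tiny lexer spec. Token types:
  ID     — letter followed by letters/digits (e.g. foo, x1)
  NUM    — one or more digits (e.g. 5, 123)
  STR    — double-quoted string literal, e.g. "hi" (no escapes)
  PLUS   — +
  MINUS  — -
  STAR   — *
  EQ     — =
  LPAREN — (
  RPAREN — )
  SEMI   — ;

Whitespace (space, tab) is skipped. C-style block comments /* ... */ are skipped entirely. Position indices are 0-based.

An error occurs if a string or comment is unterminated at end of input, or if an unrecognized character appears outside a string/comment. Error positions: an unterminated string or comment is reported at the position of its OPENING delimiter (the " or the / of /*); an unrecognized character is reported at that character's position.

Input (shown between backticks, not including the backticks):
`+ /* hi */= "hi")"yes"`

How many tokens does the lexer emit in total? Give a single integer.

pos=0: emit PLUS '+'
pos=2: enter COMMENT mode (saw '/*')
exit COMMENT mode (now at pos=10)
pos=10: emit EQ '='
pos=12: enter STRING mode
pos=12: emit STR "hi" (now at pos=16)
pos=16: emit RPAREN ')'
pos=17: enter STRING mode
pos=17: emit STR "yes" (now at pos=22)
DONE. 5 tokens: [PLUS, EQ, STR, RPAREN, STR]

Answer: 5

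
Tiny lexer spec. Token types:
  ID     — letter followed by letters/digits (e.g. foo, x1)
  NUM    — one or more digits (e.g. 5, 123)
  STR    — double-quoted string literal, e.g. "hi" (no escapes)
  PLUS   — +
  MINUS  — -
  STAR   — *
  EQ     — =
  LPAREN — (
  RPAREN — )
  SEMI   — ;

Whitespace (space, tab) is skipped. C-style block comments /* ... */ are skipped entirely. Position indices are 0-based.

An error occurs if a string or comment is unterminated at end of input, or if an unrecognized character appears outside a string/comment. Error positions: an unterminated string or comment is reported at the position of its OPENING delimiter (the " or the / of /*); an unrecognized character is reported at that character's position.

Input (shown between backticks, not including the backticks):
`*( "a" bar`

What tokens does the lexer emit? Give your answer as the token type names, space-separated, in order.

Answer: STAR LPAREN STR ID

Derivation:
pos=0: emit STAR '*'
pos=1: emit LPAREN '('
pos=3: enter STRING mode
pos=3: emit STR "a" (now at pos=6)
pos=7: emit ID 'bar' (now at pos=10)
DONE. 4 tokens: [STAR, LPAREN, STR, ID]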